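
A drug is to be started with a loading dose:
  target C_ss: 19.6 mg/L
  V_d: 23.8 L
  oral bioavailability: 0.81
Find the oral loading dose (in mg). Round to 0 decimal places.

576 mg

LD = Css × Vd / F = 19.6 × 23.8 / 0.81 = 575.9 mg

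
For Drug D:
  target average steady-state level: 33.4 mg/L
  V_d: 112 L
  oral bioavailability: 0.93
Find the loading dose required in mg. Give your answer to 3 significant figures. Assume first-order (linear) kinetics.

4020 mg

LD = Css × Vd / F = 33.4 × 112 / 0.93 = 4022 mg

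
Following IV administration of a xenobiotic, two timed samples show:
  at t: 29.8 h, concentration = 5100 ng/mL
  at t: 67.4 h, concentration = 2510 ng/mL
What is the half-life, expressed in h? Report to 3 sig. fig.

k = ln(C₁/C₂) / (t₂ − t₁) = ln(5100/2510) / (67.4 − 29.8)
  = 0.7090 / 37.60 = 0.01886 h⁻¹
t½ = ln2 / k = 0.693147 / 0.01886 = 36.75 h

36.8 h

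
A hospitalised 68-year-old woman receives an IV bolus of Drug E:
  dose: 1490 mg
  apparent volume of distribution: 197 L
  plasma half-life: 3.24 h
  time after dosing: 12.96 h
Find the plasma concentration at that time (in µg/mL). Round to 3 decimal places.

C₀ = Dose / Vd = 1490 / 197 = 7.563 mg/L
k = ln2 / t½ = 0.693147 / 3.24 = 0.2139 h⁻¹
t / t½ = 12.96 / 3.24 = 4 half-lives
C = C₀ × (1/2)^4 = 7.563 × 0.06250 = 0.4727 mg/L
(0.4727 mg/L = 0.4727 µg/mL)

0.473 µg/mL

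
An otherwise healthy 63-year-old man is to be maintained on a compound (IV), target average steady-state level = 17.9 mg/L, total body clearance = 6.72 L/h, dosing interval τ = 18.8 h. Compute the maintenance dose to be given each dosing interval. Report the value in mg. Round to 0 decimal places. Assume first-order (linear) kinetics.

At steady state, Dose/τ = Css × CL.
Dose = Css × CL × τ = 17.9 × 6.720 × 18.8 = 2261 mg

2261 mg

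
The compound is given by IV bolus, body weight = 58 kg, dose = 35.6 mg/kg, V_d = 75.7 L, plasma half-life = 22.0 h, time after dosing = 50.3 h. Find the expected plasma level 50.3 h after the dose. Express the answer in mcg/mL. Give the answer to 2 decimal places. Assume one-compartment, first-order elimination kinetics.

Total dose = 35.6 × 58 = 2065 mg
C₀ = Dose / Vd = 2065 / 75.7 = 27.28 mg/L
k = ln2 / t½ = 0.693147 / 22.0 = 0.03151 h⁻¹
C = C₀ · e^(−k·t) = 27.28 × e^(−0.03151 × 50.3)
  = 27.28 × 0.2050 = 5.592 mg/L
(5.592 mg/L = 5.592 mcg/mL)

5.59 mcg/mL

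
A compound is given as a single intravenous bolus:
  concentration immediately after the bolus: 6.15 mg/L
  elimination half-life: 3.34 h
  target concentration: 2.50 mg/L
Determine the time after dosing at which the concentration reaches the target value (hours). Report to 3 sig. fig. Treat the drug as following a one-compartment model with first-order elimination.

4.34 h

k = ln2 / t½ = 0.693147 / 3.34 = 0.2075 h⁻¹
t = ln(C₀ / C) / k = ln(6.150 / 2.50) / 0.2075
  = ln(2.460) / 0.2075 = 0.9002 / 0.2075 = 4.338 h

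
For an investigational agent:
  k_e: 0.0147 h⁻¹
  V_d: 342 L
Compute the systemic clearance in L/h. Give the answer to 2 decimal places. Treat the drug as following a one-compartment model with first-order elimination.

CL = k × Vd = 0.0147 × 342 = 5.027 L/h

5.03 L/h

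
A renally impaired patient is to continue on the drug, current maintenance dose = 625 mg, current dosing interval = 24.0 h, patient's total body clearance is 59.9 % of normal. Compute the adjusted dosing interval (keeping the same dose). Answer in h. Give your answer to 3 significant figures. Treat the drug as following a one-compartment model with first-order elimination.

40.1 h

To keep the same average steady-state level, dosing rate must scale with clearance.
CL ratio = 59.9 / 100 = 0.5990
New interval (same dose) = 24.0 / 0.5990 = 40.07 h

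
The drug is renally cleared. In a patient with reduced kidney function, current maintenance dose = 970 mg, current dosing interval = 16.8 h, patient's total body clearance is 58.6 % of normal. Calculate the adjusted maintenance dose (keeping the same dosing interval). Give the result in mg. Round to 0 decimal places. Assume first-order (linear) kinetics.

To keep the same average steady-state level, dosing rate must scale with clearance.
CL ratio = 58.6 / 100 = 0.5860
New dose (same interval) = 970 × 0.5860 = 568.4 mg

568 mg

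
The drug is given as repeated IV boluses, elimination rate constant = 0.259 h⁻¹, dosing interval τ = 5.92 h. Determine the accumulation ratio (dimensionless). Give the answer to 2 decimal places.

1.28

e^(−kτ) = e^(−0.2590 × 5.92) = 0.2158
Accumulation ratio R = 1 / (1 − e^(−kτ)) = 1 / (1 − 0.2158) = 1.275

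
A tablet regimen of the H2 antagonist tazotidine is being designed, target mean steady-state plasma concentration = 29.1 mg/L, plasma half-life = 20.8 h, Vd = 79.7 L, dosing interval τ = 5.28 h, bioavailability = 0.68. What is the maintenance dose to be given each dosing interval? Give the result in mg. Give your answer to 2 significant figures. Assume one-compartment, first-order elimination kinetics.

600 mg

k = ln2 / t½ = 0.693147 / 20.8 = 0.03332 h⁻¹
CL = k × Vd = 0.03332 × 79.7 = 2.656 L/h
At steady state, F × (Dose/τ) = Css × CL.
Dose = Css × CL × τ / F = 29.1 × 2.656 × 5.28 / 0.68 = 600.1 mg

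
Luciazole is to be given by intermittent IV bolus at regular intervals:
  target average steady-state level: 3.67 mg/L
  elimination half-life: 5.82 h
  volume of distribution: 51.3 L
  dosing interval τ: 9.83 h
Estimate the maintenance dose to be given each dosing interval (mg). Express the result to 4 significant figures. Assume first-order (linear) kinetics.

k = ln2 / t½ = 0.693147 / 5.82 = 0.1191 h⁻¹
CL = k × Vd = 0.1191 × 51.3 = 6.110 L/h
At steady state, Dose/τ = Css × CL.
Dose = Css × CL × τ = 3.67 × 6.110 × 9.83 = 220.4 mg

220.4 mg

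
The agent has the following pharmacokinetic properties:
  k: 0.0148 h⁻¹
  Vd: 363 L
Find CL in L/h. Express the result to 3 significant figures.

CL = k × Vd = 0.0148 × 363 = 5.372 L/h

5.37 L/h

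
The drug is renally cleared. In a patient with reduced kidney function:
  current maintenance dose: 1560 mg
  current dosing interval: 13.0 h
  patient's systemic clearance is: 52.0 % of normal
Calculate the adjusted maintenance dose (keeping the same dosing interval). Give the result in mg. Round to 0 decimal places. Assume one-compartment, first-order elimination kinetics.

811 mg

To keep the same average steady-state level, dosing rate must scale with clearance.
CL ratio = 52.0 / 100 = 0.5200
New dose (same interval) = 1560 × 0.5200 = 811.2 mg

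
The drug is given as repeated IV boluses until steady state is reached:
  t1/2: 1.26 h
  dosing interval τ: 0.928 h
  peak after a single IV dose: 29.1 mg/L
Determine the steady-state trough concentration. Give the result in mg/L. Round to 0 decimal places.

44 mg/L

k = ln2 / t½ = 0.693147 / 1.26 = 0.5501 h⁻¹
e^(−kτ) = e^(−0.5501 × 0.928) = 0.6002
Accumulation ratio R = 1 / (1 − e^(−kτ)) = 1 / (1 − 0.6002) = 2.501
Steady-state trough = C₀ × R × e^(−kτ) = 29.1 × 2.501 × 0.6002 = 43.68 mg/L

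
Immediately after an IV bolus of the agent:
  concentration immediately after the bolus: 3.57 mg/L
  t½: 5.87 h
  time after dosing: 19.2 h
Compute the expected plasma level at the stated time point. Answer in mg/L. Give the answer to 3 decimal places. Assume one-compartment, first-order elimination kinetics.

0.370 mg/L

k = ln2 / t½ = 0.693147 / 5.87 = 0.1181 h⁻¹
C = C₀ · e^(−k·t) = 3.570 × e^(−0.1181 × 19.2)
  = 3.570 × 0.1036 = 0.3699 mg/L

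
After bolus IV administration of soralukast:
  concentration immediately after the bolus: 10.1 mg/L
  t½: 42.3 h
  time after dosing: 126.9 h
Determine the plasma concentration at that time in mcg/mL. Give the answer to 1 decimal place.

1.3 mcg/mL

k = ln2 / t½ = 0.693147 / 42.3 = 0.01639 h⁻¹
t / t½ = 126.9 / 42.3 = 3 half-lives
C = C₀ × (1/2)^3 = 10.10 × 0.1250 = 1.263 mg/L
(1.263 mg/L = 1.263 mcg/mL)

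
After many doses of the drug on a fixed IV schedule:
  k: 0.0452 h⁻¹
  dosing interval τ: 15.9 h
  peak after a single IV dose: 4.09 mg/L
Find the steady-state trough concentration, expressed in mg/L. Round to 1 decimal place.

e^(−kτ) = e^(−0.04520 × 15.9) = 0.4874
Accumulation ratio R = 1 / (1 − e^(−kτ)) = 1 / (1 − 0.4874) = 1.951
Steady-state trough = C₀ × R × e^(−kτ) = 4.09 × 1.951 × 0.4874 = 3.889 mg/L

3.9 mg/L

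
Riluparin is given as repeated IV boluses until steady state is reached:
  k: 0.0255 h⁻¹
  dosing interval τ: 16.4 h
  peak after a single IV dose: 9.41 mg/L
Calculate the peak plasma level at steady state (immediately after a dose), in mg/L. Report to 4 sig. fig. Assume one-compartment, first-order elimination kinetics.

27.53 mg/L

e^(−kτ) = e^(−0.02550 × 16.4) = 0.6582
Accumulation ratio R = 1 / (1 − e^(−kτ)) = 1 / (1 − 0.6582) = 2.926
Steady-state peak = C₀ × R = 9.41 × 2.926 = 27.53 mg/L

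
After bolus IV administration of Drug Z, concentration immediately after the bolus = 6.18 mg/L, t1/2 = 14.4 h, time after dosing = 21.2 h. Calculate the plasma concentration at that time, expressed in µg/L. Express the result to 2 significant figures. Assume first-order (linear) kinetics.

2200 µg/L

k = ln2 / t½ = 0.693147 / 14.4 = 0.04814 h⁻¹
C = C₀ · e^(−k·t) = 6.180 × e^(−0.04814 × 21.2)
  = 6.180 × 0.3604 = 2.227 mg/L
Convert: 2.227 mg/L × 1000 = 2227 µg/L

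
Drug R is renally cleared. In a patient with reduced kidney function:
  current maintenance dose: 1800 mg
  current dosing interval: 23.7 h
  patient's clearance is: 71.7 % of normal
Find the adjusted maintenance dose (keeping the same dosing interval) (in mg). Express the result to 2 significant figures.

To keep the same average steady-state level, dosing rate must scale with clearance.
CL ratio = 71.7 / 100 = 0.7170
New dose (same interval) = 1800 × 0.7170 = 1291 mg

1300 mg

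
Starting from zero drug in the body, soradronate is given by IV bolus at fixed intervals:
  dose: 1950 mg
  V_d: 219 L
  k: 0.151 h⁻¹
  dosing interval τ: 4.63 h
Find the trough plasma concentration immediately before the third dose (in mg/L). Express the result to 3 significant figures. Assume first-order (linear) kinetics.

6.63 mg/L

C₀ per dose = Dose / Vd = 1950 / 219 = 8.904 mg/L
Fraction remaining after one interval: r = e^(−kτ) = e^(−0.1510 × 4.63) = 0.4970
Before dose 3, 2 doses have been given (aged 1τ, 2τ).
C_trough = C₀ × (r + r²) = 8.904 × (0.4970 + 0.2470) = 6.625 mg/L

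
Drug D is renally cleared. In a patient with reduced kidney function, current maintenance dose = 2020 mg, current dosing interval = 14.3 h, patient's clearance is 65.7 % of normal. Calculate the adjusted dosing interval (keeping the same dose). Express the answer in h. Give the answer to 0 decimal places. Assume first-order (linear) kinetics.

To keep the same average steady-state level, dosing rate must scale with clearance.
CL ratio = 65.7 / 100 = 0.6570
New interval (same dose) = 14.3 / 0.6570 = 21.77 h

22 h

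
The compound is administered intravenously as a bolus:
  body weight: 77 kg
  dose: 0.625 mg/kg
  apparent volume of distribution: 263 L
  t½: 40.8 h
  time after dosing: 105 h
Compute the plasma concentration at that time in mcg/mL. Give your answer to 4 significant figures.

0.03074 mcg/mL

Total dose = 0.625 × 77 = 48.13 mg
C₀ = Dose / Vd = 48.13 / 263 = 0.1830 mg/L
k = ln2 / t½ = 0.693147 / 40.8 = 0.01699 h⁻¹
C = C₀ · e^(−k·t) = 0.1830 × e^(−0.01699 × 105)
  = 0.1830 × 0.1680 = 0.03074 mg/L
(0.03074 mg/L = 0.03074 mcg/mL)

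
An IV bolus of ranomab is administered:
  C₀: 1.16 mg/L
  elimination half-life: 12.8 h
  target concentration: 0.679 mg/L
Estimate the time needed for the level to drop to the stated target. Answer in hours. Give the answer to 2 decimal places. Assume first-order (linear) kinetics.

k = ln2 / t½ = 0.693147 / 12.8 = 0.05415 h⁻¹
t = ln(C₀ / C) / k = ln(1.160 / 0.679) / 0.05415
  = ln(1.708) / 0.05415 = 0.5353 / 0.05415 = 9.886 h

9.89 h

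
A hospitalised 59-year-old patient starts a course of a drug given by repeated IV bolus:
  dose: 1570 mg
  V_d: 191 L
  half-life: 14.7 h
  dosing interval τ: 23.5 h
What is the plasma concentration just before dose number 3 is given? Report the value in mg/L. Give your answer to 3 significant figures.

3.61 mg/L

C₀ per dose = Dose / Vd = 1570 / 191 = 8.220 mg/L
k = ln2 / t½ = 0.693147 / 14.7 = 0.04715 h⁻¹
Fraction remaining after one interval: r = e^(−kτ) = e^(−0.04715 × 23.5) = 0.3302
Before dose 3, 2 doses have been given (aged 1τ, 2τ).
C_trough = C₀ × (r + r²) = 8.220 × (0.3302 + 0.1090) = 3.610 mg/L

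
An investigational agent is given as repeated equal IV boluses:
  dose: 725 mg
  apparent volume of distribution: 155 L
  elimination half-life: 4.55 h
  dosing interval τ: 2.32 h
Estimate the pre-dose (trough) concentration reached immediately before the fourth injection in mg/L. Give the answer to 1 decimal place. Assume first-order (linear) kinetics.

7.2 mg/L

C₀ per dose = Dose / Vd = 725 / 155 = 4.677 mg/L
k = ln2 / t½ = 0.693147 / 4.55 = 0.1523 h⁻¹
Fraction remaining after one interval: r = e^(−kτ) = e^(−0.1523 × 2.32) = 0.7023
Before dose 4, 3 doses have been given (aged 1τ, 2τ, 3τ).
C_trough = C₀ × (r + r² + … + r^3) = C₀ × r(1−r^3)/(1−r)
        = 4.677 × 0.7023 × (1 − 0.3464) / (1 − 0.7023) = 7.211 mg/L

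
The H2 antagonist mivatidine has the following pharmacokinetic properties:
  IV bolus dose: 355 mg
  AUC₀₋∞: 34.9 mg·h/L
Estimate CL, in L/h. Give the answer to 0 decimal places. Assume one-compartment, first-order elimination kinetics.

10 L/h

CL = Dose / AUC = 355 / 34.9 = 10.17 L/h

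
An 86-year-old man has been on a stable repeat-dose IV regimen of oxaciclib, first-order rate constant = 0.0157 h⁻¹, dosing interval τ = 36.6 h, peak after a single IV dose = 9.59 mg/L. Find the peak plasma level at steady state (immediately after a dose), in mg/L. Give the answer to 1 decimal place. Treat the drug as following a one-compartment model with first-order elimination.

21.9 mg/L

e^(−kτ) = e^(−0.01570 × 36.6) = 0.5629
Accumulation ratio R = 1 / (1 − e^(−kτ)) = 1 / (1 − 0.5629) = 2.288
Steady-state peak = C₀ × R = 9.59 × 2.288 = 21.94 mg/L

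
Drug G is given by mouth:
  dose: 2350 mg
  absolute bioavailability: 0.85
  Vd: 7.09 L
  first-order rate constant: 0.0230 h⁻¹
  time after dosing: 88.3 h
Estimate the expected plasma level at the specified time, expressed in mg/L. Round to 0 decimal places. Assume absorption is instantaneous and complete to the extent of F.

Amount reaching circulation = F × Dose = 0.85 × 2350 = 1998 mg
C₀ = F·Dose / Vd = 1998 / 7.09 = 281.8 mg/L
C = C₀ · e^(−k·t) = 281.8 × e^(−0.02300 × 88.3)
  = 281.8 × 0.1312 = 36.97 mg/L

37 mg/L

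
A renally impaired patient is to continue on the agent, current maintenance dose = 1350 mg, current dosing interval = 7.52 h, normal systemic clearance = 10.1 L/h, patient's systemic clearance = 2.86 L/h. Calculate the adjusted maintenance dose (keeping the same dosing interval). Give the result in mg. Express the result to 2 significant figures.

To keep the same average steady-state level, dosing rate must scale with clearance.
CL ratio = 2.86 / 10.1 = 0.2832
New dose (same interval) = 1350 × 0.2832 = 382.3 mg

380 mg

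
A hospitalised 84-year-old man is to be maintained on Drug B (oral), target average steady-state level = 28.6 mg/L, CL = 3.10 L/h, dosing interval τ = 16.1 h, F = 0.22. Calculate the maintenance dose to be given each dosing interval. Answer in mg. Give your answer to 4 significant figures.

At steady state, F × (Dose/τ) = Css × CL.
Dose = Css × CL × τ / F = 28.6 × 3.100 × 16.1 / 0.22 = 6488 mg

6488 mg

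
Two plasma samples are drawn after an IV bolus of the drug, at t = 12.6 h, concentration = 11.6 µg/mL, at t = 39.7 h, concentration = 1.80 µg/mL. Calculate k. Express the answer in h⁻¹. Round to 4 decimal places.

0.0688 h⁻¹

k = ln(C₁/C₂) / (t₂ − t₁) = ln(11.6/1.80) / (39.7 − 12.6)
  = 1.863 / 27.10 = 0.06875 h⁻¹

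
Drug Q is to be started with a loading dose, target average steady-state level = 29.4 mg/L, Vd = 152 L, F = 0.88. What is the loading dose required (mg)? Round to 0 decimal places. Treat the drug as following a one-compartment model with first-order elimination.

LD = Css × Vd / F = 29.4 × 152 / 0.88 = 5078 mg

5078 mg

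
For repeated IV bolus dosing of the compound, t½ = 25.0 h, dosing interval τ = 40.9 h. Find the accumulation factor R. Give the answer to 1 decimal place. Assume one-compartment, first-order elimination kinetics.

1.5

k = ln2 / t½ = 0.693147 / 25.0 = 0.02773 h⁻¹
e^(−kτ) = e^(−0.02773 × 40.9) = 0.3217
Accumulation ratio R = 1 / (1 − e^(−kτ)) = 1 / (1 − 0.3217) = 1.474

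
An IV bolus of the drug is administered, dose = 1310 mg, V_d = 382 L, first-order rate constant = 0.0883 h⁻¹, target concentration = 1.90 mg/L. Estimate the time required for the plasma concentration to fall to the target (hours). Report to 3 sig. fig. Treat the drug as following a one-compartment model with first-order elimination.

6.69 h

C₀ = Dose / Vd = 1310 / 382 = 3.429 mg/L
t = ln(C₀ / C) / k = ln(3.429 / 1.90) / 0.08830
  = ln(1.805) / 0.08830 = 0.5906 / 0.08830 = 6.689 h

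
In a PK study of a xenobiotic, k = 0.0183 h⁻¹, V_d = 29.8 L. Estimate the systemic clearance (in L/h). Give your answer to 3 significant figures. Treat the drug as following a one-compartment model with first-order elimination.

CL = k × Vd = 0.0183 × 29.8 = 0.5453 L/h

0.545 L/h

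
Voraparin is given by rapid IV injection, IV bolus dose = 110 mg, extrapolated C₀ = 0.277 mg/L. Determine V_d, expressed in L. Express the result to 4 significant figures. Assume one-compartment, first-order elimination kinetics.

Vd = Dose / C₀ = 110.0 / 0.277 = 397.1 L

397.1 L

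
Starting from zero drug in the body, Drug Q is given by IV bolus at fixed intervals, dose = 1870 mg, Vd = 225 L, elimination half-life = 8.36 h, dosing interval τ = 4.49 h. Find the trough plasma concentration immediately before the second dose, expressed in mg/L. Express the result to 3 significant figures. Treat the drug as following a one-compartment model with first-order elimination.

C₀ per dose = Dose / Vd = 1870 / 225 = 8.311 mg/L
k = ln2 / t½ = 0.693147 / 8.36 = 0.08291 h⁻¹
Fraction remaining after one interval: r = e^(−kτ) = e^(−0.08291 × 4.49) = 0.6892
Before dose 2, 1 dose has been given (aged 1τ).
C_trough = C₀ × r = 8.311 × 0.6892 = 5.728 mg/L

5.73 mg/L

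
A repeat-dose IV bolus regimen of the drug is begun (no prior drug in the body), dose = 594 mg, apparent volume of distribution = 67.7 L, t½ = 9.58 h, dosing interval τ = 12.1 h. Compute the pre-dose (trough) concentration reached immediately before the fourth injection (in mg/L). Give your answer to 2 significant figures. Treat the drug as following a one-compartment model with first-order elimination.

C₀ per dose = Dose / Vd = 594 / 67.7 = 8.774 mg/L
k = ln2 / t½ = 0.693147 / 9.58 = 0.07235 h⁻¹
Fraction remaining after one interval: r = e^(−kτ) = e^(−0.07235 × 12.1) = 0.4167
Before dose 4, 3 doses have been given (aged 1τ, 2τ, 3τ).
C_trough = C₀ × (r + r² + … + r^3) = C₀ × r(1−r^3)/(1−r)
        = 8.774 × 0.4167 × (1 − 0.07236) / (1 − 0.4167) = 5.814 mg/L

5.8 mg/L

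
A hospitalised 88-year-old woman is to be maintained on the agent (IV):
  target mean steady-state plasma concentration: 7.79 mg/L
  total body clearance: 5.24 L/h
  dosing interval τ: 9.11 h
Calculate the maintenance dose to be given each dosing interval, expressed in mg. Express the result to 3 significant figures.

372 mg

At steady state, Dose/τ = Css × CL.
Dose = Css × CL × τ = 7.79 × 5.240 × 9.11 = 371.9 mg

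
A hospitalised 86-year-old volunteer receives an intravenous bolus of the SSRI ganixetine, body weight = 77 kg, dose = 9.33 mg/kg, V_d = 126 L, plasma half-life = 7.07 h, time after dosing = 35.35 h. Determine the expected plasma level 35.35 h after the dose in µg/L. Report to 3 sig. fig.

Total dose = 9.33 × 77 = 718.4 mg
C₀ = Dose / Vd = 718.4 / 126 = 5.702 mg/L
k = ln2 / t½ = 0.693147 / 7.07 = 0.09804 h⁻¹
t / t½ = 35.35 / 7.07 = 5 half-lives
C = C₀ × (1/2)^5 = 5.702 × 0.03125 = 0.1782 mg/L
Convert: 0.1782 mg/L × 1000 = 178.2 µg/L

178 µg/L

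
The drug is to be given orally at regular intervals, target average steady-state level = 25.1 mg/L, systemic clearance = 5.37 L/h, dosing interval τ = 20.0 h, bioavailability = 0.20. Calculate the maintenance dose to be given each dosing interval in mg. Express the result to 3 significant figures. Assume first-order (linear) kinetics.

At steady state, F × (Dose/τ) = Css × CL.
Dose = Css × CL × τ / F = 25.1 × 5.370 × 20.0 / 0.20 = 13480 mg

13500 mg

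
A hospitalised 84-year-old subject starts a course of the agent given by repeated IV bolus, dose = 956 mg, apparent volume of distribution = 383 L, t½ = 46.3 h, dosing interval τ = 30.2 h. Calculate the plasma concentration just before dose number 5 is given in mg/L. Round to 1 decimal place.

3.7 mg/L

C₀ per dose = Dose / Vd = 956 / 383 = 2.496 mg/L
k = ln2 / t½ = 0.693147 / 46.3 = 0.01497 h⁻¹
Fraction remaining after one interval: r = e^(−kτ) = e^(−0.01497 × 30.2) = 0.6363
Before dose 5, 4 doses have been given (aged 1τ, 2τ, 3τ, 4τ).
C_trough = C₀ × (r + r² + … + r^4) = C₀ × r(1−r^4)/(1−r)
        = 2.496 × 0.6363 × (1 − 0.1639) / (1 − 0.6363) = 3.651 mg/L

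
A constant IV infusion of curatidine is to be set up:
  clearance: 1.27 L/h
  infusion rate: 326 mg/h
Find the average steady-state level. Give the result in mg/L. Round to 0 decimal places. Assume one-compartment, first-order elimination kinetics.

257 mg/L

At steady state Css = R₀ / CL = 326 / 1.270 = 256.7 mg/L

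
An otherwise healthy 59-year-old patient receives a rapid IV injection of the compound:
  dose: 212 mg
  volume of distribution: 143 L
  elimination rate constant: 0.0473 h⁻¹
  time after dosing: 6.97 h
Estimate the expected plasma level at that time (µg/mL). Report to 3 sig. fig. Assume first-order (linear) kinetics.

C₀ = Dose / Vd = 212.0 / 143 = 1.483 mg/L
C = C₀ · e^(−k·t) = 1.483 × e^(−0.04730 × 6.97)
  = 1.483 × 0.7192 = 1.067 mg/L
(1.067 mg/L = 1.067 µg/mL)

1.07 µg/mL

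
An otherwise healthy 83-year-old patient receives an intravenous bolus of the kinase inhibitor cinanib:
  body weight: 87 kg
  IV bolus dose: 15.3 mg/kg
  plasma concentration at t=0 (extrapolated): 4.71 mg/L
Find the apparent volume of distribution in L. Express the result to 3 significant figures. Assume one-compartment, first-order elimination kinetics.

Dose = 15.3 × 87 = 1331 mg
Vd = Dose / C₀ = 1331 / 4.71 = 282.6 L

283 L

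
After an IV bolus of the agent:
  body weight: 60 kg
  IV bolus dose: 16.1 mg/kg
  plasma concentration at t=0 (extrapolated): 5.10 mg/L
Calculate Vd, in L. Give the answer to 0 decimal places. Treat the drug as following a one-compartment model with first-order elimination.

189 L

Dose = 16.1 × 60 = 966.0 mg
Vd = Dose / C₀ = 966.0 / 5.10 = 189.4 L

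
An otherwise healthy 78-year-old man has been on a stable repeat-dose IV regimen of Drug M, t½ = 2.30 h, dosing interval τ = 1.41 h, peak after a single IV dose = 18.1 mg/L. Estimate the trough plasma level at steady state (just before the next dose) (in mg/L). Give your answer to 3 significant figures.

34.2 mg/L

k = ln2 / t½ = 0.693147 / 2.30 = 0.3014 h⁻¹
e^(−kτ) = e^(−0.3014 × 1.41) = 0.6538
Accumulation ratio R = 1 / (1 − e^(−kτ)) = 1 / (1 − 0.6538) = 2.889
Steady-state trough = C₀ × R × e^(−kτ) = 18.1 × 2.889 × 0.6538 = 34.19 mg/L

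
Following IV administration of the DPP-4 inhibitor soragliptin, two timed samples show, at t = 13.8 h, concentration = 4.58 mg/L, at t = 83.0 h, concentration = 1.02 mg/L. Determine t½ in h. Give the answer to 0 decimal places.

k = ln(C₁/C₂) / (t₂ − t₁) = ln(4.58/1.02) / (83.0 − 13.8)
  = 1.502 / 69.20 = 0.02171 h⁻¹
t½ = ln2 / k = 0.693147 / 0.02171 = 31.93 h

32 h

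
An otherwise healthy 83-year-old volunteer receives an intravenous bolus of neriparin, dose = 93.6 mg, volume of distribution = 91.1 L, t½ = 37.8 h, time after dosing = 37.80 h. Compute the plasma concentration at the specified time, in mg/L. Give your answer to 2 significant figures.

C₀ = Dose / Vd = 93.60 / 91.1 = 1.027 mg/L
k = ln2 / t½ = 0.693147 / 37.8 = 0.01834 h⁻¹
t / t½ = 37.80 / 37.8 = 1 half-lives
C = C₀ × (1/2)^1 = 1.027 × 0.5000 = 0.5135 mg/L

0.51 mg/L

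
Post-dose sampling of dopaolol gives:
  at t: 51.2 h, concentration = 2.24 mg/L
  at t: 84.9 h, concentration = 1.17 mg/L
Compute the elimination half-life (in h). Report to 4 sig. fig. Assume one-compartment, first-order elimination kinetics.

35.97 h

k = ln(C₁/C₂) / (t₂ − t₁) = ln(2.24/1.17) / (84.9 − 51.2)
  = 0.6495 / 33.70 = 0.01927 h⁻¹
t½ = ln2 / k = 0.693147 / 0.01927 = 35.97 h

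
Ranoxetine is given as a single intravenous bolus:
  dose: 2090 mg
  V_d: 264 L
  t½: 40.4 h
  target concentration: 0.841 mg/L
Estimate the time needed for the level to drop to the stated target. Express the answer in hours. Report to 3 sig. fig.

131 h

C₀ = Dose / Vd = 2090 / 264 = 7.917 mg/L
k = ln2 / t½ = 0.693147 / 40.4 = 0.01716 h⁻¹
t = ln(C₀ / C) / k = ln(7.917 / 0.841) / 0.01716
  = ln(9.414) / 0.01716 = 2.242 / 0.01716 = 130.7 h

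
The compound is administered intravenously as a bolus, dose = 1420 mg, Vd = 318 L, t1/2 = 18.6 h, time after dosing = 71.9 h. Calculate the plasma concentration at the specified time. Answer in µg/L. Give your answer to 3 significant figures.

C₀ = Dose / Vd = 1420 / 318 = 4.465 mg/L
k = ln2 / t½ = 0.693147 / 18.6 = 0.03727 h⁻¹
C = C₀ · e^(−k·t) = 4.465 × e^(−0.03727 × 71.9)
  = 4.465 × 0.06858 = 0.3062 mg/L
Convert: 0.3062 mg/L × 1000 = 306.2 µg/L

306 µg/L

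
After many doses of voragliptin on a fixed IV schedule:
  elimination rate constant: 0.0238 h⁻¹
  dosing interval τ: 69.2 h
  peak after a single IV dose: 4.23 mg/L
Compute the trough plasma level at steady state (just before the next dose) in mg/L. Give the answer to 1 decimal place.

e^(−kτ) = e^(−0.02380 × 69.2) = 0.1926
Accumulation ratio R = 1 / (1 − e^(−kτ)) = 1 / (1 − 0.1926) = 1.239
Steady-state trough = C₀ × R × e^(−kτ) = 4.23 × 1.239 × 0.1926 = 1.009 mg/L

1.0 mg/L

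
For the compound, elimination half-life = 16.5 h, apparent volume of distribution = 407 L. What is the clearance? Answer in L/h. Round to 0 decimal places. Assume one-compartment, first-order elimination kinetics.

17 L/h

k = ln2 / t½ = 0.693147 / 16.5 = 0.04201 h⁻¹
CL = k × Vd = 0.04201 × 407 = 17.10 L/h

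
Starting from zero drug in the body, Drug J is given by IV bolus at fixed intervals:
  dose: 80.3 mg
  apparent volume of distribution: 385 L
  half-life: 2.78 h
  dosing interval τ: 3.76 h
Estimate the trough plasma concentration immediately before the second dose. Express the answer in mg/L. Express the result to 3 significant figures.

C₀ per dose = Dose / Vd = 80.3 / 385 = 0.2086 mg/L
k = ln2 / t½ = 0.693147 / 2.78 = 0.2493 h⁻¹
Fraction remaining after one interval: r = e^(−kτ) = e^(−0.2493 × 3.76) = 0.3917
Before dose 2, 1 dose has been given (aged 1τ).
C_trough = C₀ × r = 0.2086 × 0.3917 = 0.08171 mg/L

0.0817 mg/L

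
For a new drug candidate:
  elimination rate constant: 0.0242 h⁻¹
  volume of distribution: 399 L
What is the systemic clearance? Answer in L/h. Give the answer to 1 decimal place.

9.7 L/h

CL = k × Vd = 0.0242 × 399 = 9.656 L/h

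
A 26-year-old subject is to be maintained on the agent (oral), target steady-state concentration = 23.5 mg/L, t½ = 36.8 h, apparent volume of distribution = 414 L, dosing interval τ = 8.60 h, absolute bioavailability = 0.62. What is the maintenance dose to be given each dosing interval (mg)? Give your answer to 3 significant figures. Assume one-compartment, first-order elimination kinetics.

k = ln2 / t½ = 0.693147 / 36.8 = 0.01884 h⁻¹
CL = k × Vd = 0.01884 × 414 = 7.800 L/h
At steady state, F × (Dose/τ) = Css × CL.
Dose = Css × CL × τ / F = 23.5 × 7.800 × 8.60 / 0.62 = 2543 mg

2540 mg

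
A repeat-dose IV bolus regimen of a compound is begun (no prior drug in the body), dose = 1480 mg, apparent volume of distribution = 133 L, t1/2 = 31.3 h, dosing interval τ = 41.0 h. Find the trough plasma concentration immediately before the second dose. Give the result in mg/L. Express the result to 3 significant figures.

C₀ per dose = Dose / Vd = 1480 / 133 = 11.13 mg/L
k = ln2 / t½ = 0.693147 / 31.3 = 0.02215 h⁻¹
Fraction remaining after one interval: r = e^(−kτ) = e^(−0.02215 × 41.0) = 0.4033
Before dose 2, 1 dose has been given (aged 1τ).
C_trough = C₀ × r = 11.13 × 0.4033 = 4.489 mg/L

4.49 mg/L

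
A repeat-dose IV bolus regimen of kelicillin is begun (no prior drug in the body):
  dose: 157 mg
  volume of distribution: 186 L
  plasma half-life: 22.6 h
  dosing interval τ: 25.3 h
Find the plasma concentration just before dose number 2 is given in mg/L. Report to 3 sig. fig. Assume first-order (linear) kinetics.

0.389 mg/L

C₀ per dose = Dose / Vd = 157 / 186 = 0.8441 mg/L
k = ln2 / t½ = 0.693147 / 22.6 = 0.03067 h⁻¹
Fraction remaining after one interval: r = e^(−kτ) = e^(−0.03067 × 25.3) = 0.4603
Before dose 2, 1 dose has been given (aged 1τ).
C_trough = C₀ × r = 0.8441 × 0.4603 = 0.3885 mg/L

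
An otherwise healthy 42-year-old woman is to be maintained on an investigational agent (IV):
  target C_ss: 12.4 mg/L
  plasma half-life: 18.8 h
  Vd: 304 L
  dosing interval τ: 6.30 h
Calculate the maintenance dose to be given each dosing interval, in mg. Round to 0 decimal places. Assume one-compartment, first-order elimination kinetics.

876 mg

k = ln2 / t½ = 0.693147 / 18.8 = 0.03687 h⁻¹
CL = k × Vd = 0.03687 × 304 = 11.21 L/h
At steady state, Dose/τ = Css × CL.
Dose = Css × CL × τ = 12.4 × 11.21 × 6.30 = 875.7 mg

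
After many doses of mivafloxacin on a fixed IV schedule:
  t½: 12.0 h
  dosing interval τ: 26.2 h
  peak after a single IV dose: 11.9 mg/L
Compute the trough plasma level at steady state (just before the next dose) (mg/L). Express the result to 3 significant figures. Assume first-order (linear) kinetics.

k = ln2 / t½ = 0.693147 / 12.0 = 0.05776 h⁻¹
e^(−kτ) = e^(−0.05776 × 26.2) = 0.2202
Accumulation ratio R = 1 / (1 − e^(−kτ)) = 1 / (1 − 0.2202) = 1.282
Steady-state trough = C₀ × R × e^(−kτ) = 11.9 × 1.282 × 0.2202 = 3.359 mg/L

3.36 mg/L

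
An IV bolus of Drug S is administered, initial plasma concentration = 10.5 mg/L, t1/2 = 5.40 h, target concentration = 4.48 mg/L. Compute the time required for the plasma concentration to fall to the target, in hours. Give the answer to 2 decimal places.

6.64 h

k = ln2 / t½ = 0.693147 / 5.40 = 0.1284 h⁻¹
t = ln(C₀ / C) / k = ln(10.50 / 4.48) / 0.1284
  = ln(2.344) / 0.1284 = 0.8519 / 0.1284 = 6.635 h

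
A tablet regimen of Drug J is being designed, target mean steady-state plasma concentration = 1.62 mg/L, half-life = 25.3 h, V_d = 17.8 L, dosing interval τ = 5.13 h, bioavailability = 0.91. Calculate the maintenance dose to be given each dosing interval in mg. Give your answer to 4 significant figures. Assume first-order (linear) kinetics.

4.454 mg

k = ln2 / t½ = 0.693147 / 25.3 = 0.02740 h⁻¹
CL = k × Vd = 0.02740 × 17.8 = 0.4877 L/h
At steady state, F × (Dose/τ) = Css × CL.
Dose = Css × CL × τ / F = 1.62 × 0.4877 × 5.13 / 0.91 = 4.454 mg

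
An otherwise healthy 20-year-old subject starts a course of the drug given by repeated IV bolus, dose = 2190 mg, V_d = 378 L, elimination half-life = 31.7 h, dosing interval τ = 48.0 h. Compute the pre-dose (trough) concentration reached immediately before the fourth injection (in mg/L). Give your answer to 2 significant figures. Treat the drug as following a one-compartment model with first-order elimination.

3.0 mg/L

C₀ per dose = Dose / Vd = 2190 / 378 = 5.794 mg/L
k = ln2 / t½ = 0.693147 / 31.7 = 0.02187 h⁻¹
Fraction remaining after one interval: r = e^(−kτ) = e^(−0.02187 × 48.0) = 0.3500
Before dose 4, 3 doses have been given (aged 1τ, 2τ, 3τ).
C_trough = C₀ × (r + r² + … + r^3) = C₀ × r(1−r^3)/(1−r)
        = 5.794 × 0.3500 × (1 − 0.04288) / (1 − 0.3500) = 2.986 mg/L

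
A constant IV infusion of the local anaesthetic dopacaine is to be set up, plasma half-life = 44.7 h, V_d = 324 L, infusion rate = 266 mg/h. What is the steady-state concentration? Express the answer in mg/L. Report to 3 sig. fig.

k = ln2 / t½ = 0.693147 / 44.7 = 0.01551 h⁻¹
CL = k × Vd = 0.01551 × 324 = 5.025 L/h
At steady state Css = R₀ / CL = 266 / 5.025 = 52.94 mg/L

52.9 mg/L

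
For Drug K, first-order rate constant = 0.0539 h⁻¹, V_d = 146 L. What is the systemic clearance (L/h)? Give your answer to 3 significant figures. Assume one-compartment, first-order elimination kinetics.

7.87 L/h

CL = k × Vd = 0.0539 × 146 = 7.869 L/h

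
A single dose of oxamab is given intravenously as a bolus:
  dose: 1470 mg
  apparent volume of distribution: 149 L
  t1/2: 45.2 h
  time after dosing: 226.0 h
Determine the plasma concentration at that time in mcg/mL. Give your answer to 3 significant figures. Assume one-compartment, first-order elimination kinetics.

C₀ = Dose / Vd = 1470 / 149 = 9.866 mg/L
k = ln2 / t½ = 0.693147 / 45.2 = 0.01534 h⁻¹
t / t½ = 226.0 / 45.2 = 5 half-lives
C = C₀ × (1/2)^5 = 9.866 × 0.03125 = 0.3083 mg/L
(0.3083 mg/L = 0.3083 mcg/mL)

0.308 mcg/mL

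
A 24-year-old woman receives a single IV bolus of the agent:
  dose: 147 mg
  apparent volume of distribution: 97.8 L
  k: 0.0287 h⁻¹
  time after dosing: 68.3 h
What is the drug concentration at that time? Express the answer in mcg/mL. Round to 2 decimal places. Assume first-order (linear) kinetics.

C₀ = Dose / Vd = 147.0 / 97.8 = 1.503 mg/L
C = C₀ · e^(−k·t) = 1.503 × e^(−0.02870 × 68.3)
  = 1.503 × 0.1408 = 0.2116 mg/L
(0.2116 mg/L = 0.2116 mcg/mL)

0.21 mcg/mL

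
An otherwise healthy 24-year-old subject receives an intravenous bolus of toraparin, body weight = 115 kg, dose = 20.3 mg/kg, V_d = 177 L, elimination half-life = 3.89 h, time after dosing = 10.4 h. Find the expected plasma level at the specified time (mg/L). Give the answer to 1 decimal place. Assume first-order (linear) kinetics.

2.1 mg/L

Total dose = 20.3 × 115 = 2335 mg
C₀ = Dose / Vd = 2335 / 177 = 13.19 mg/L
k = ln2 / t½ = 0.693147 / 3.89 = 0.1782 h⁻¹
C = C₀ · e^(−k·t) = 13.19 × e^(−0.1782 × 10.4)
  = 13.19 × 0.1567 = 2.067 mg/L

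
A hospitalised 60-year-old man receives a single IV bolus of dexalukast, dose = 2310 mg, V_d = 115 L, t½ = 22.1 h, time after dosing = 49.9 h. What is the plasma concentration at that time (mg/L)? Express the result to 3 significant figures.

C₀ = Dose / Vd = 2310 / 115 = 20.09 mg/L
k = ln2 / t½ = 0.693147 / 22.1 = 0.03136 h⁻¹
C = C₀ · e^(−k·t) = 20.09 × e^(−0.03136 × 49.9)
  = 20.09 × 0.2091 = 4.201 mg/L

4.20 mg/L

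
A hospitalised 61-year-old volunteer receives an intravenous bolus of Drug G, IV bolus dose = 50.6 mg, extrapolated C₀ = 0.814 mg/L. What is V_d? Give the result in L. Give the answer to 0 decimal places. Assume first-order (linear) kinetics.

Vd = Dose / C₀ = 50.60 / 0.814 = 62.16 L

62 L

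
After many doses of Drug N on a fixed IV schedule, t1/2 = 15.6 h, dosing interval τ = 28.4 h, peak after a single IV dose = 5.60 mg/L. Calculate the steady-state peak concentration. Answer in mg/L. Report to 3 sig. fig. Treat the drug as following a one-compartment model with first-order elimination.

k = ln2 / t½ = 0.693147 / 15.6 = 0.04443 h⁻¹
e^(−kτ) = e^(−0.04443 × 28.4) = 0.2831
Accumulation ratio R = 1 / (1 − e^(−kτ)) = 1 / (1 − 0.2831) = 1.395
Steady-state peak = C₀ × R = 5.60 × 1.395 = 7.812 mg/L

7.81 mg/L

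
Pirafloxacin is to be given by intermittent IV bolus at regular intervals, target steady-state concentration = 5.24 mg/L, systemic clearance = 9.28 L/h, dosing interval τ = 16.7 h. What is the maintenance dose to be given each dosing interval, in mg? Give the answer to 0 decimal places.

812 mg

At steady state, Dose/τ = Css × CL.
Dose = Css × CL × τ = 5.24 × 9.280 × 16.7 = 812.1 mg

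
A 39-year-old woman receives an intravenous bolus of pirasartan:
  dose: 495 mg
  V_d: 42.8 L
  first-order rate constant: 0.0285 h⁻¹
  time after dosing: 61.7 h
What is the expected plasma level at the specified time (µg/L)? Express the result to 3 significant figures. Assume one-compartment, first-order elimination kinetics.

1990 µg/L

C₀ = Dose / Vd = 495.0 / 42.8 = 11.57 mg/L
C = C₀ · e^(−k·t) = 11.57 × e^(−0.02850 × 61.7)
  = 11.57 × 0.1723 = 1.994 mg/L
Convert: 1.994 mg/L × 1000 = 1994 µg/L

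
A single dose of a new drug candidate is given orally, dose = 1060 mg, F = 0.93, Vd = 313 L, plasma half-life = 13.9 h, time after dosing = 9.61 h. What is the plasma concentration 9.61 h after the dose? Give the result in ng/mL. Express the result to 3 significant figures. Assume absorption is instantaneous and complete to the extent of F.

1950 ng/mL

Amount reaching circulation = F × Dose = 0.93 × 1060 = 985.8 mg
C₀ = F·Dose / Vd = 985.8 / 313 = 3.150 mg/L
k = ln2 / t½ = 0.693147 / 13.9 = 0.04987 h⁻¹
C = C₀ · e^(−k·t) = 3.150 × e^(−0.04987 × 9.61)
  = 3.150 × 0.6192 = 1.950 mg/L
Convert: 1.950 mg/L × 1000 = 1950 ng/mL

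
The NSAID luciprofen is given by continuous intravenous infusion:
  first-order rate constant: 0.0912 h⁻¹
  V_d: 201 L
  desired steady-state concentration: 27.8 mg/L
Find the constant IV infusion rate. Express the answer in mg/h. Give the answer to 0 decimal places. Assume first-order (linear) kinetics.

510 mg/h

CL = k × Vd = 0.09120 × 201 = 18.33 L/h
At steady state, infusion rate R₀ = Css × CL = 27.8 × 18.33 = 509.6 mg/h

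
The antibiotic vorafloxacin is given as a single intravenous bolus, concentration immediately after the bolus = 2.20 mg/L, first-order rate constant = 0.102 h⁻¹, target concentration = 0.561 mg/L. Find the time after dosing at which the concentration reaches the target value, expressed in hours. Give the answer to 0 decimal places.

t = ln(C₀ / C) / k = ln(2.200 / 0.561) / 0.1020
  = ln(3.922) / 0.1020 = 1.367 / 0.1020 = 13.40 h

13 h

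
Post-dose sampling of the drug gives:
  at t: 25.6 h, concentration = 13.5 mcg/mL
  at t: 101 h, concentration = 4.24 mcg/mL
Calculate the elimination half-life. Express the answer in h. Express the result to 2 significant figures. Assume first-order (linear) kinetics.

45 h

k = ln(C₁/C₂) / (t₂ − t₁) = ln(13.5/4.24) / (101 − 25.6)
  = 1.158 / 75.40 = 0.01536 h⁻¹
t½ = ln2 / k = 0.693147 / 0.01536 = 45.13 h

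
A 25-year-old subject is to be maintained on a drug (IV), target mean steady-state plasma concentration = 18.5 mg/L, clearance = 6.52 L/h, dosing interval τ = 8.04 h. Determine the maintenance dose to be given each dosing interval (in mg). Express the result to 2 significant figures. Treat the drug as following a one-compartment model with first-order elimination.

At steady state, Dose/τ = Css × CL.
Dose = Css × CL × τ = 18.5 × 6.520 × 8.04 = 969.8 mg

970 mg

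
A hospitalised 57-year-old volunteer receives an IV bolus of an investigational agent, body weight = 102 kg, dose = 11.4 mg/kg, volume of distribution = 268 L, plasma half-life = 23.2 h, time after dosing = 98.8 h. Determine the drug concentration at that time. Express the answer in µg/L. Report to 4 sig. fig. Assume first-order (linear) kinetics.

226.7 µg/L

Total dose = 11.4 × 102 = 1163 mg
C₀ = Dose / Vd = 1163 / 268 = 4.340 mg/L
k = ln2 / t½ = 0.693147 / 23.2 = 0.02988 h⁻¹
C = C₀ · e^(−k·t) = 4.340 × e^(−0.02988 × 98.8)
  = 4.340 × 0.05223 = 0.2267 mg/L
Convert: 0.2267 mg/L × 1000 = 226.7 µg/L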